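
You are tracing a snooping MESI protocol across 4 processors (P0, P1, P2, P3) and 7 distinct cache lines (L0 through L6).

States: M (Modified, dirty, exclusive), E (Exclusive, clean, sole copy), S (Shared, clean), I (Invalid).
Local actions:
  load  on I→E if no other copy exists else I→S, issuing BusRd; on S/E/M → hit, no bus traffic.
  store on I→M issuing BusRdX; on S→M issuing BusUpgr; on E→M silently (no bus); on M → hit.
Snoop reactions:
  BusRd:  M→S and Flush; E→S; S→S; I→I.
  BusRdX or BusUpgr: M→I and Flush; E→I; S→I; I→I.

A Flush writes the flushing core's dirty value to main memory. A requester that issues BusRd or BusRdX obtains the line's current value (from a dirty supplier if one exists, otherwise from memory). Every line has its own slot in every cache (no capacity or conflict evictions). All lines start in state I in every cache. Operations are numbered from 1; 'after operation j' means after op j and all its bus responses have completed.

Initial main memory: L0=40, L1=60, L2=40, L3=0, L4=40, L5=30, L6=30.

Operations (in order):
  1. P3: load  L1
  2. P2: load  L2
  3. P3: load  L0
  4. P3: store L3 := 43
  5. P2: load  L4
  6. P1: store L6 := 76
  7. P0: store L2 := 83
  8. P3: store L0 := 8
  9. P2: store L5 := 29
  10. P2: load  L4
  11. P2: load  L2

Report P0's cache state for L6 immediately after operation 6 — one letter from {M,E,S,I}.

  op1 P3: load  L1 → I/I/I/E on L1; bus BusRd; mem=60
  op2 P2: load  L2 → I/I/E/I on L2; bus BusRd; mem=40
  op3 P3: load  L0 → I/I/I/E on L0; bus BusRd; mem=40
  op4 P3: store L3 := 43 → I/I/I/M on L3; bus BusRdX; mem=0
  op5 P2: load  L4 → I/I/E/I on L4; bus BusRd; mem=40
  op6 P1: store L6 := 76 → I/M/I/I on L6; bus BusRdX; mem=30
  op7 P0: store L2 := 83 → M/I/I/I on L2; bus BusRdX; mem=40
  op8 P3: store L0 := 8 → I/I/I/M on L0; bus (none); mem=40
  op9 P2: store L5 := 29 → I/I/M/I on L5; bus BusRdX; mem=30
  op10 P2: load  L4 → I/I/E/I on L4; bus (none); mem=40
  op11 P2: load  L2 → S/I/S/I on L2; bus BusRd Flush; mem=83

state = I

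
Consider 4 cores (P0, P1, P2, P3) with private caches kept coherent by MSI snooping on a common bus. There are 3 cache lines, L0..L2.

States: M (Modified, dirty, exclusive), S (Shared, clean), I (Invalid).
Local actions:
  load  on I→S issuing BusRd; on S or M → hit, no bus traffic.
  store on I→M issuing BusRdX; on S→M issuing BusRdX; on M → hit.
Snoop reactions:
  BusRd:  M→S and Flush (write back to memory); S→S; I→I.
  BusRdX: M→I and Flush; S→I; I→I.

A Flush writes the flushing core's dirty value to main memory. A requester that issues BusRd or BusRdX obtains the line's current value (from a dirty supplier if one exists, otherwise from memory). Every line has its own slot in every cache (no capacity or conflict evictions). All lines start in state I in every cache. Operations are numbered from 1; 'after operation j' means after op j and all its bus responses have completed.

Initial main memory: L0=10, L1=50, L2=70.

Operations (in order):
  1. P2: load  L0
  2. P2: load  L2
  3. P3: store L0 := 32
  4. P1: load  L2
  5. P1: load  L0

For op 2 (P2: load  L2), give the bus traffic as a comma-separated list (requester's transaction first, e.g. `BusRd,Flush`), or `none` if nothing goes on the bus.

bus = BusRd

[1] P2: load  L0 | P0:I, P1:I, P2:S(10), P3:I | bus: BusRd
[2] P2: load  L2 | P0:I, P1:I, P2:S(70), P3:I | bus: BusRd
[3] P3: store L0 := 32 | P0:I, P1:I, P2:I, P3:M(32) | bus: BusRdX
[4] P1: load  L2 | P0:I, P1:S(70), P2:S(70), P3:I | bus: BusRd
[5] P1: load  L0 | P0:I, P1:S(32), P2:I, P3:S(32) | bus: BusRd,Flush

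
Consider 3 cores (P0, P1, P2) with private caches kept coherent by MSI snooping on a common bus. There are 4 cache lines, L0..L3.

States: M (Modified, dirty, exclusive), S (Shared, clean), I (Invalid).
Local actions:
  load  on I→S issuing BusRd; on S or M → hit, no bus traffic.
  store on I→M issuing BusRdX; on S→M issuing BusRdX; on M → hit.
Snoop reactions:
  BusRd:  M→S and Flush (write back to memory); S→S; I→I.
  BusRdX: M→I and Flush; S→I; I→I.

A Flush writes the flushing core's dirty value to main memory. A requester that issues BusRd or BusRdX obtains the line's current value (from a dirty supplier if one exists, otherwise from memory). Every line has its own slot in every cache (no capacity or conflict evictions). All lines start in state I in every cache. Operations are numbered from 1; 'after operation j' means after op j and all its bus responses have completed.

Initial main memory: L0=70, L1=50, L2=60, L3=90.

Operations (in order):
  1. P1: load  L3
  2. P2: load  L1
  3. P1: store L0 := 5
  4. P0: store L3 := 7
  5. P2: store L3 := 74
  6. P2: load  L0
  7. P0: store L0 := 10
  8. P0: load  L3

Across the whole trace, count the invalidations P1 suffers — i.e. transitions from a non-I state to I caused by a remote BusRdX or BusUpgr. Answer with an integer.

invalidations = 2

  op1 P1: load  L3 → I/S/I on L3; bus BusRd; mem=90
  op2 P2: load  L1 → I/I/S on L1; bus BusRd; mem=50
  op3 P1: store L0 := 5 → I/M/I on L0; bus BusRdX; mem=70
  op4 P0: store L3 := 7 → M/I/I on L3; bus BusRdX; mem=90
  op5 P2: store L3 := 74 → I/I/M on L3; bus BusRdX Flush; mem=7
  op6 P2: load  L0 → I/S/S on L0; bus BusRd Flush; mem=5
  op7 P0: store L0 := 10 → M/I/I on L0; bus BusRdX; mem=5
  op8 P0: load  L3 → S/I/S on L3; bus BusRd Flush; mem=74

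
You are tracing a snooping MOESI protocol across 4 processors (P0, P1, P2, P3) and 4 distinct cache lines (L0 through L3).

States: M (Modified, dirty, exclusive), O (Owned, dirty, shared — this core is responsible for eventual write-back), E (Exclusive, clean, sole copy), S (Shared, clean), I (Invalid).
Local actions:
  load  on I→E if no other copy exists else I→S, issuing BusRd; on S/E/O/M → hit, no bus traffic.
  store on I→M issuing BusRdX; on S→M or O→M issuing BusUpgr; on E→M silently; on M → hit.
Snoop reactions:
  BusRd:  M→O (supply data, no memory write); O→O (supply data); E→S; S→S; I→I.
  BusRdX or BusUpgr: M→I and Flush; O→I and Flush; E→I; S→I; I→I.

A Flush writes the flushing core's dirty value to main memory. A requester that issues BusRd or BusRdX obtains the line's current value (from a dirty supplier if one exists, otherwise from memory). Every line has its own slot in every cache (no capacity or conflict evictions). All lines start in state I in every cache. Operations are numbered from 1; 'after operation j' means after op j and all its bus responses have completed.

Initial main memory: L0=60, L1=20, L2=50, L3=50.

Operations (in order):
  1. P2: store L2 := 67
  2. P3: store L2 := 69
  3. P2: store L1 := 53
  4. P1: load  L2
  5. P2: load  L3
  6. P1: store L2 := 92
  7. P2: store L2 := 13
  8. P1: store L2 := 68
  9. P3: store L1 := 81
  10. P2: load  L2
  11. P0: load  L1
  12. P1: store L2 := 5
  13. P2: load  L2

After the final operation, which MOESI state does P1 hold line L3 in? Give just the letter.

[1] P2: store L2 := 67 | P0:I, P1:I, P2:M(67), P3:I | bus: BusRdX
[2] P3: store L2 := 69 | P0:I, P1:I, P2:I, P3:M(69) | bus: BusRdX,Flush
[3] P2: store L1 := 53 | P0:I, P1:I, P2:M(53), P3:I | bus: BusRdX
[4] P1: load  L2 | P0:I, P1:S(69), P2:I, P3:O(69) | bus: BusRd
[5] P2: load  L3 | P0:I, P1:I, P2:E(50), P3:I | bus: BusRd
[6] P1: store L2 := 92 | P0:I, P1:M(92), P2:I, P3:I | bus: BusUpgr,Flush
[7] P2: store L2 := 13 | P0:I, P1:I, P2:M(13), P3:I | bus: BusRdX,Flush
[8] P1: store L2 := 68 | P0:I, P1:M(68), P2:I, P3:I | bus: BusRdX,Flush
[9] P3: store L1 := 81 | P0:I, P1:I, P2:I, P3:M(81) | bus: BusRdX,Flush
[10] P2: load  L2 | P0:I, P1:O(68), P2:S(68), P3:I | bus: BusRd
[11] P0: load  L1 | P0:S(81), P1:I, P2:I, P3:O(81) | bus: BusRd
[12] P1: store L2 := 5 | P0:I, P1:M(5), P2:I, P3:I | bus: BusUpgr
[13] P2: load  L2 | P0:I, P1:O(5), P2:S(5), P3:I | bus: BusRd

state = I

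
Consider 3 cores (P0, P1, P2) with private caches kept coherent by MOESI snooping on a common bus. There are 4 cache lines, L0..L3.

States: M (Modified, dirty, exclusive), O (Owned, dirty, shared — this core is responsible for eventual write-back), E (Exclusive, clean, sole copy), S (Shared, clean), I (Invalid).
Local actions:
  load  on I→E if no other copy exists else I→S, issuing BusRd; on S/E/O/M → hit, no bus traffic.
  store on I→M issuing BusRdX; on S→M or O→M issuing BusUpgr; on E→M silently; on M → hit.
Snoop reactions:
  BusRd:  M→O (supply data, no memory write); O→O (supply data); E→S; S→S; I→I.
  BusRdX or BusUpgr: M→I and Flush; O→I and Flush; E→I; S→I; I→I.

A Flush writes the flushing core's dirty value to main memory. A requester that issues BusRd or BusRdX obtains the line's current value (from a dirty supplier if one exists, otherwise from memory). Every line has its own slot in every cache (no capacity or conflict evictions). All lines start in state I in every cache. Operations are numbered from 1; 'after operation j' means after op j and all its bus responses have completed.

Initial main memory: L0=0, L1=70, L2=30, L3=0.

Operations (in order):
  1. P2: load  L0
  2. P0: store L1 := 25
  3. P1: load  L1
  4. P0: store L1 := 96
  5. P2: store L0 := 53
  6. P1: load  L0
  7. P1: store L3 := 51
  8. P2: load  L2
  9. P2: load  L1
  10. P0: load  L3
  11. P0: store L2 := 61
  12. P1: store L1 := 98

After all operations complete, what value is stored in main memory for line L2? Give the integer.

[1] P2: load  L0 | P0:I, P1:I, P2:E(0) | bus: BusRd
[2] P0: store L1 := 25 | P0:M(25), P1:I, P2:I | bus: BusRdX
[3] P1: load  L1 | P0:O(25), P1:S(25), P2:I | bus: BusRd
[4] P0: store L1 := 96 | P0:M(96), P1:I, P2:I | bus: BusUpgr
[5] P2: store L0 := 53 | P0:I, P1:I, P2:M(53) | bus: none
[6] P1: load  L0 | P0:I, P1:S(53), P2:O(53) | bus: BusRd
[7] P1: store L3 := 51 | P0:I, P1:M(51), P2:I | bus: BusRdX
[8] P2: load  L2 | P0:I, P1:I, P2:E(30) | bus: BusRd
[9] P2: load  L1 | P0:O(96), P1:I, P2:S(96) | bus: BusRd
[10] P0: load  L3 | P0:S(51), P1:O(51), P2:I | bus: BusRd
[11] P0: store L2 := 61 | P0:M(61), P1:I, P2:I | bus: BusRdX
[12] P1: store L1 := 98 | P0:I, P1:M(98), P2:I | bus: BusRdX,Flush

memory[L2] = 30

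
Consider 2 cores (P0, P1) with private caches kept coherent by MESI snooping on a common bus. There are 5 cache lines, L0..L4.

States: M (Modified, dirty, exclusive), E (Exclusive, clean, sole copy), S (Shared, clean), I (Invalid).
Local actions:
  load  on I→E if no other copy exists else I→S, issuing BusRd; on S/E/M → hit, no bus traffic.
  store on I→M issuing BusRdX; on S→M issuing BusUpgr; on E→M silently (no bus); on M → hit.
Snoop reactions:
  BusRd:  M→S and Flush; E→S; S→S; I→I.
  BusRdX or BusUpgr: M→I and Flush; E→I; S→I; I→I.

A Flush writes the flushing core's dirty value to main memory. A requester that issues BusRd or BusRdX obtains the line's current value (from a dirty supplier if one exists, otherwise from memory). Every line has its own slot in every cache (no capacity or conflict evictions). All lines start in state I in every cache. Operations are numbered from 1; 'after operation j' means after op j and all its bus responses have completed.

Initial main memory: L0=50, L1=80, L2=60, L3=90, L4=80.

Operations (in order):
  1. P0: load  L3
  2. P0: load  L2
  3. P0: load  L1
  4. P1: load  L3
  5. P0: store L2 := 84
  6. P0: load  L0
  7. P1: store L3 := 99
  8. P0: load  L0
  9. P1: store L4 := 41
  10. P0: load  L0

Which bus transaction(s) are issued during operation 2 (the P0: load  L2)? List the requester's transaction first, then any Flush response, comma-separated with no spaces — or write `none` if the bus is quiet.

bus = BusRd

1. P0: load  L3  bus=[BusRd]  L3: P0=E P1=I  mem[L3]=90
2. P0: load  L2  bus=[BusRd]  L2: P0=E P1=I  mem[L2]=60
3. P0: load  L1  bus=[BusRd]  L1: P0=E P1=I  mem[L1]=80
4. P1: load  L3  bus=[BusRd]  L3: P0=S P1=S  mem[L3]=90
5. P0: store L2 := 84  bus=[-]  L2: P0=M P1=I  mem[L2]=60
6. P0: load  L0  bus=[BusRd]  L0: P0=E P1=I  mem[L0]=50
7. P1: store L3 := 99  bus=[BusUpgr]  L3: P0=I P1=M  mem[L3]=90
8. P0: load  L0  bus=[-]  L0: P0=E P1=I  mem[L0]=50
9. P1: store L4 := 41  bus=[BusRdX]  L4: P0=I P1=M  mem[L4]=80
10. P0: load  L0  bus=[-]  L0: P0=E P1=I  mem[L0]=50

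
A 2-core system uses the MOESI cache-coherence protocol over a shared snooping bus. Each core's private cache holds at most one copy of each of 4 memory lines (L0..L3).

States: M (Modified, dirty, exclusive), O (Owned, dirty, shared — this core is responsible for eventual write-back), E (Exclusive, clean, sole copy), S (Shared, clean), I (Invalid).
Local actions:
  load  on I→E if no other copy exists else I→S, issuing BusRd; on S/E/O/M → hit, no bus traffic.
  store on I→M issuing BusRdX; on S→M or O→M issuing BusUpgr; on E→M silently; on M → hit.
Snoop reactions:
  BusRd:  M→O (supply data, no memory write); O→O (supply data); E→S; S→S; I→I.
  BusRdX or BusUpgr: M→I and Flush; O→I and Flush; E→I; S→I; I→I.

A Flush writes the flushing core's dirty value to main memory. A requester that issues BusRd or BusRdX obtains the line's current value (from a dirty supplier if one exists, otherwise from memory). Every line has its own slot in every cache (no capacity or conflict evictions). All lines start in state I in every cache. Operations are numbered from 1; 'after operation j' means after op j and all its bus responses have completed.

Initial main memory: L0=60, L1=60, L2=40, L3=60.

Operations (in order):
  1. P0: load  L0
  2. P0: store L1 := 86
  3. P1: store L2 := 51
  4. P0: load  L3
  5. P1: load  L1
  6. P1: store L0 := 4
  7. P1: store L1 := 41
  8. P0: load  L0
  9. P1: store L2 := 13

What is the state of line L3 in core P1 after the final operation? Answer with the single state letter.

step 1: P0: load  L0  ⟶  EI  (L0)  txn=BusRd  M[L0]=60
step 2: P0: store L1 := 86  ⟶  MI  (L1)  txn=BusRdX  M[L1]=60
step 3: P1: store L2 := 51  ⟶  IM  (L2)  txn=BusRdX  M[L2]=40
step 4: P0: load  L3  ⟶  EI  (L3)  txn=BusRd  M[L3]=60
step 5: P1: load  L1  ⟶  OS  (L1)  txn=BusRd  M[L1]=60
step 6: P1: store L0 := 4  ⟶  IM  (L0)  txn=BusRdX  M[L0]=60
step 7: P1: store L1 := 41  ⟶  IM  (L1)  txn=BusUpgr+Flush  M[L1]=86
step 8: P0: load  L0  ⟶  SO  (L0)  txn=BusRd  M[L0]=60
step 9: P1: store L2 := 13  ⟶  IM  (L2)  txn=∅  M[L2]=40

state = I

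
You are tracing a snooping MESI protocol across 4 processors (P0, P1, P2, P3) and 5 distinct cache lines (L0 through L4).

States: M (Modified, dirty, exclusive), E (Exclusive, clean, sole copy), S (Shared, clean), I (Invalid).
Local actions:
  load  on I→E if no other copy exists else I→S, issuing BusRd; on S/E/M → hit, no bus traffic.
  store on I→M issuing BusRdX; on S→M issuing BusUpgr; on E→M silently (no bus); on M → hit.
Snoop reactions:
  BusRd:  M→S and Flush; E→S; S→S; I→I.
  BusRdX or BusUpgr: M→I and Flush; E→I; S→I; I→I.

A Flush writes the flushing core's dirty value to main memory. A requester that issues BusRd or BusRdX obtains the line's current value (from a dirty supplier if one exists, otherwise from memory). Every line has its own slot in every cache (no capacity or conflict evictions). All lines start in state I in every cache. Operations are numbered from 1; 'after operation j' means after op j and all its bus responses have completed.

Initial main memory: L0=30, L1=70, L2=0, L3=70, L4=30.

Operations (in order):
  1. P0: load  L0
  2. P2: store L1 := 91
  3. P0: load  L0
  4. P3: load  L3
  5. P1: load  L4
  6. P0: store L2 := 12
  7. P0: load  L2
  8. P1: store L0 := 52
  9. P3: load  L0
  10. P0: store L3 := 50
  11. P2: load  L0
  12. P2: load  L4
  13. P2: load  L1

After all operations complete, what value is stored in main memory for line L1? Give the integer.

  op1 P0: load  L0 → E/I/I/I on L0; bus BusRd; mem=30
  op2 P2: store L1 := 91 → I/I/M/I on L1; bus BusRdX; mem=70
  op3 P0: load  L0 → E/I/I/I on L0; bus (none); mem=30
  op4 P3: load  L3 → I/I/I/E on L3; bus BusRd; mem=70
  op5 P1: load  L4 → I/E/I/I on L4; bus BusRd; mem=30
  op6 P0: store L2 := 12 → M/I/I/I on L2; bus BusRdX; mem=0
  op7 P0: load  L2 → M/I/I/I on L2; bus (none); mem=0
  op8 P1: store L0 := 52 → I/M/I/I on L0; bus BusRdX; mem=30
  op9 P3: load  L0 → I/S/I/S on L0; bus BusRd Flush; mem=52
  op10 P0: store L3 := 50 → M/I/I/I on L3; bus BusRdX; mem=70
  op11 P2: load  L0 → I/S/S/S on L0; bus BusRd; mem=52
  op12 P2: load  L4 → I/S/S/I on L4; bus BusRd; mem=30
  op13 P2: load  L1 → I/I/M/I on L1; bus (none); mem=70

memory[L1] = 70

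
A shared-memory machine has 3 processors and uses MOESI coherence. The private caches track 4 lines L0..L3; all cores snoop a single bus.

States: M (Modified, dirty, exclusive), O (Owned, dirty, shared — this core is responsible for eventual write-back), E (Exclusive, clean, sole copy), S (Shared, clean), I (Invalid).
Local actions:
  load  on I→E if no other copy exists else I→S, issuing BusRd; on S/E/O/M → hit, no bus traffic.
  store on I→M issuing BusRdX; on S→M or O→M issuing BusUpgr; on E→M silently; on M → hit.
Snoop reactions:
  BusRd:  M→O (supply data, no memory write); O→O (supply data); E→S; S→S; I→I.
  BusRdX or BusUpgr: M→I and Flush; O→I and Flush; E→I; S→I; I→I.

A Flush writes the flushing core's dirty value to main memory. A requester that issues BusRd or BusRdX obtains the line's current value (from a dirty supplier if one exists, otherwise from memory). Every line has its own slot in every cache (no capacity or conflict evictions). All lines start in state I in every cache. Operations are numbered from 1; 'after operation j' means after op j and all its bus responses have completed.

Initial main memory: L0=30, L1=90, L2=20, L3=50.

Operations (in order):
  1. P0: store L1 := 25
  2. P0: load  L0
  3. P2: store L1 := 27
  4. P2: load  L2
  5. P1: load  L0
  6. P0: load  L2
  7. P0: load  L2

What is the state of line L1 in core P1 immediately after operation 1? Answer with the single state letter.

state = I

[1] P0: store L1 := 25 | P0:M(25), P1:I, P2:I | bus: BusRdX
[2] P0: load  L0 | P0:E(30), P1:I, P2:I | bus: BusRd
[3] P2: store L1 := 27 | P0:I, P1:I, P2:M(27) | bus: BusRdX,Flush
[4] P2: load  L2 | P0:I, P1:I, P2:E(20) | bus: BusRd
[5] P1: load  L0 | P0:S(30), P1:S(30), P2:I | bus: BusRd
[6] P0: load  L2 | P0:S(20), P1:I, P2:S(20) | bus: BusRd
[7] P0: load  L2 | P0:S(20), P1:I, P2:S(20) | bus: none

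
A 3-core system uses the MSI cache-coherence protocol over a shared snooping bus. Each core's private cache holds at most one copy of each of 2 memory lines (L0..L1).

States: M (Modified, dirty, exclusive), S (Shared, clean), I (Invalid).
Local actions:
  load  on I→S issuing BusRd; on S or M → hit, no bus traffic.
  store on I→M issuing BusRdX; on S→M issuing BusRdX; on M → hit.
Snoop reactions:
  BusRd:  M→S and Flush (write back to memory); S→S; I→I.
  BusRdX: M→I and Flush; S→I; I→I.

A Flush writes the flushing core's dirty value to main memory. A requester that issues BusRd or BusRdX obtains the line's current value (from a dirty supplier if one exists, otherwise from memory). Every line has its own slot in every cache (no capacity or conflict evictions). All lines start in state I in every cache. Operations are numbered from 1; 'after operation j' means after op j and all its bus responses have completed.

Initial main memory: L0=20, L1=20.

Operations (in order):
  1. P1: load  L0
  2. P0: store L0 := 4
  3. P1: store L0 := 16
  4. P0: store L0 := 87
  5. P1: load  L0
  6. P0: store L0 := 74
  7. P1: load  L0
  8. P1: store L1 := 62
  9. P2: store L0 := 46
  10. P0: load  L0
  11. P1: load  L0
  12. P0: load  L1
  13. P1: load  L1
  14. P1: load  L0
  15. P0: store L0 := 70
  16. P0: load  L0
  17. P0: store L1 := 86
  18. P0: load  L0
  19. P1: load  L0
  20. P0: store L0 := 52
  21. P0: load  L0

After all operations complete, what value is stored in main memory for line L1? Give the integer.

step 1: P1: load  L0  ⟶  ISI  (L0)  txn=BusRd  M[L0]=20
step 2: P0: store L0 := 4  ⟶  MII  (L0)  txn=BusRdX  M[L0]=20
step 3: P1: store L0 := 16  ⟶  IMI  (L0)  txn=BusRdX+Flush  M[L0]=4
step 4: P0: store L0 := 87  ⟶  MII  (L0)  txn=BusRdX+Flush  M[L0]=16
step 5: P1: load  L0  ⟶  SSI  (L0)  txn=BusRd+Flush  M[L0]=87
step 6: P0: store L0 := 74  ⟶  MII  (L0)  txn=BusRdX  M[L0]=87
step 7: P1: load  L0  ⟶  SSI  (L0)  txn=BusRd+Flush  M[L0]=74
step 8: P1: store L1 := 62  ⟶  IMI  (L1)  txn=BusRdX  M[L1]=20
step 9: P2: store L0 := 46  ⟶  IIM  (L0)  txn=BusRdX  M[L0]=74
step 10: P0: load  L0  ⟶  SIS  (L0)  txn=BusRd+Flush  M[L0]=46
step 11: P1: load  L0  ⟶  SSS  (L0)  txn=BusRd  M[L0]=46
step 12: P0: load  L1  ⟶  SSI  (L1)  txn=BusRd+Flush  M[L1]=62
step 13: P1: load  L1  ⟶  SSI  (L1)  txn=∅  M[L1]=62
step 14: P1: load  L0  ⟶  SSS  (L0)  txn=∅  M[L0]=46
step 15: P0: store L0 := 70  ⟶  MII  (L0)  txn=BusRdX  M[L0]=46
step 16: P0: load  L0  ⟶  MII  (L0)  txn=∅  M[L0]=46
step 17: P0: store L1 := 86  ⟶  MII  (L1)  txn=BusRdX  M[L1]=62
step 18: P0: load  L0  ⟶  MII  (L0)  txn=∅  M[L0]=46
step 19: P1: load  L0  ⟶  SSI  (L0)  txn=BusRd+Flush  M[L0]=70
step 20: P0: store L0 := 52  ⟶  MII  (L0)  txn=BusRdX  M[L0]=70
step 21: P0: load  L0  ⟶  MII  (L0)  txn=∅  M[L0]=70

memory[L1] = 62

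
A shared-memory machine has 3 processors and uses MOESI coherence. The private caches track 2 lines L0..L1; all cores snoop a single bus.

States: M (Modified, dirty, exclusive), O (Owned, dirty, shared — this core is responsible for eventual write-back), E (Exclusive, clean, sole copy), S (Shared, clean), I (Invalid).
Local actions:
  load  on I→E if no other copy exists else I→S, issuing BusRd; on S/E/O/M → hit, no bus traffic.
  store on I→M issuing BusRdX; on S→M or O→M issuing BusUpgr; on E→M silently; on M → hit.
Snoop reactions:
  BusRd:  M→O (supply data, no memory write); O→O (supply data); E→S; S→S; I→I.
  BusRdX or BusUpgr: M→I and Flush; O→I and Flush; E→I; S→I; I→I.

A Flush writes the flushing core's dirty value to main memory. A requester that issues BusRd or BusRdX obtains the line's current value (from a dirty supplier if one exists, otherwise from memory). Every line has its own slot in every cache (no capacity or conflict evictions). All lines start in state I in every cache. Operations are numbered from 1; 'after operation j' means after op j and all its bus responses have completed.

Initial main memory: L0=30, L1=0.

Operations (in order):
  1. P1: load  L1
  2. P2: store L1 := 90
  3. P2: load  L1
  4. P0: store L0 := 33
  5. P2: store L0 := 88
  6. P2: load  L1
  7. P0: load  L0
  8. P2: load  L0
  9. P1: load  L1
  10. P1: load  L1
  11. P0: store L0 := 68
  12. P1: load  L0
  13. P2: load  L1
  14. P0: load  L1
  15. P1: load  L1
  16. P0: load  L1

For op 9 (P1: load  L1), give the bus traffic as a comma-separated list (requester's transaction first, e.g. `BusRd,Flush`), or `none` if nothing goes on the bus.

  op1 P1: load  L1 → I/E/I on L1; bus BusRd; mem=0
  op2 P2: store L1 := 90 → I/I/M on L1; bus BusRdX; mem=0
  op3 P2: load  L1 → I/I/M on L1; bus (none); mem=0
  op4 P0: store L0 := 33 → M/I/I on L0; bus BusRdX; mem=30
  op5 P2: store L0 := 88 → I/I/M on L0; bus BusRdX Flush; mem=33
  op6 P2: load  L1 → I/I/M on L1; bus (none); mem=0
  op7 P0: load  L0 → S/I/O on L0; bus BusRd; mem=33
  op8 P2: load  L0 → S/I/O on L0; bus (none); mem=33
  op9 P1: load  L1 → I/S/O on L1; bus BusRd; mem=0
  op10 P1: load  L1 → I/S/O on L1; bus (none); mem=0
  op11 P0: store L0 := 68 → M/I/I on L0; bus BusUpgr Flush; mem=88
  op12 P1: load  L0 → O/S/I on L0; bus BusRd; mem=88
  op13 P2: load  L1 → I/S/O on L1; bus (none); mem=0
  op14 P0: load  L1 → S/S/O on L1; bus BusRd; mem=0
  op15 P1: load  L1 → S/S/O on L1; bus (none); mem=0
  op16 P0: load  L1 → S/S/O on L1; bus (none); mem=0

bus = BusRd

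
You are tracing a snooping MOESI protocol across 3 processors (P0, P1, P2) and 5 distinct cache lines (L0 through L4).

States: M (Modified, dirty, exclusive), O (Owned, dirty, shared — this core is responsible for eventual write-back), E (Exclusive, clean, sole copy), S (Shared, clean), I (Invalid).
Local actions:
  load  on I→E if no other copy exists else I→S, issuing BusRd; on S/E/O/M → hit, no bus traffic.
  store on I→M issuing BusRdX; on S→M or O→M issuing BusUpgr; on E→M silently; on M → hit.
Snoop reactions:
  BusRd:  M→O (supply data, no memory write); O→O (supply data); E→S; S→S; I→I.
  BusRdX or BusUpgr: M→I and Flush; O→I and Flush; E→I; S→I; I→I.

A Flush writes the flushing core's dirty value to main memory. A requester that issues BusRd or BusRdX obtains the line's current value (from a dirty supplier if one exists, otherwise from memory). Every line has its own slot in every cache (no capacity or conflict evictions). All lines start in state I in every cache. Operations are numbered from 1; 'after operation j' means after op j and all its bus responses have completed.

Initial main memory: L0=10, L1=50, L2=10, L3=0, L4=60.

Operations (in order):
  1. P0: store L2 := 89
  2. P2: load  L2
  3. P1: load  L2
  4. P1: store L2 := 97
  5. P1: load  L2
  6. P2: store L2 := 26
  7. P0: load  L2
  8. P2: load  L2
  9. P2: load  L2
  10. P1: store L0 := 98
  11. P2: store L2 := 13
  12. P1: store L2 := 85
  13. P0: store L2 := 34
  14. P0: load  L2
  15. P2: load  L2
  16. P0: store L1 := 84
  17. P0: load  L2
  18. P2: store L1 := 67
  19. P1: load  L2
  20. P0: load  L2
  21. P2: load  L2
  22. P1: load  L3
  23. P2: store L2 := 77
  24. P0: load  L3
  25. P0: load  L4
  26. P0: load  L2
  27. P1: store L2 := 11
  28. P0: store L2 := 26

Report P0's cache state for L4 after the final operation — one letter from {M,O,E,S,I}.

step 1: P0: store L2 := 89  ⟶  MII  (L2)  txn=BusRdX  M[L2]=10
step 2: P2: load  L2  ⟶  OIS  (L2)  txn=BusRd  M[L2]=10
step 3: P1: load  L2  ⟶  OSS  (L2)  txn=BusRd  M[L2]=10
step 4: P1: store L2 := 97  ⟶  IMI  (L2)  txn=BusUpgr+Flush  M[L2]=89
step 5: P1: load  L2  ⟶  IMI  (L2)  txn=∅  M[L2]=89
step 6: P2: store L2 := 26  ⟶  IIM  (L2)  txn=BusRdX+Flush  M[L2]=97
step 7: P0: load  L2  ⟶  SIO  (L2)  txn=BusRd  M[L2]=97
step 8: P2: load  L2  ⟶  SIO  (L2)  txn=∅  M[L2]=97
step 9: P2: load  L2  ⟶  SIO  (L2)  txn=∅  M[L2]=97
step 10: P1: store L0 := 98  ⟶  IMI  (L0)  txn=BusRdX  M[L0]=10
step 11: P2: store L2 := 13  ⟶  IIM  (L2)  txn=BusUpgr  M[L2]=97
step 12: P1: store L2 := 85  ⟶  IMI  (L2)  txn=BusRdX+Flush  M[L2]=13
step 13: P0: store L2 := 34  ⟶  MII  (L2)  txn=BusRdX+Flush  M[L2]=85
step 14: P0: load  L2  ⟶  MII  (L2)  txn=∅  M[L2]=85
step 15: P2: load  L2  ⟶  OIS  (L2)  txn=BusRd  M[L2]=85
step 16: P0: store L1 := 84  ⟶  MII  (L1)  txn=BusRdX  M[L1]=50
step 17: P0: load  L2  ⟶  OIS  (L2)  txn=∅  M[L2]=85
step 18: P2: store L1 := 67  ⟶  IIM  (L1)  txn=BusRdX+Flush  M[L1]=84
step 19: P1: load  L2  ⟶  OSS  (L2)  txn=BusRd  M[L2]=85
step 20: P0: load  L2  ⟶  OSS  (L2)  txn=∅  M[L2]=85
step 21: P2: load  L2  ⟶  OSS  (L2)  txn=∅  M[L2]=85
step 22: P1: load  L3  ⟶  IEI  (L3)  txn=BusRd  M[L3]=0
step 23: P2: store L2 := 77  ⟶  IIM  (L2)  txn=BusUpgr+Flush  M[L2]=34
step 24: P0: load  L3  ⟶  SSI  (L3)  txn=BusRd  M[L3]=0
step 25: P0: load  L4  ⟶  EII  (L4)  txn=BusRd  M[L4]=60
step 26: P0: load  L2  ⟶  SIO  (L2)  txn=BusRd  M[L2]=34
step 27: P1: store L2 := 11  ⟶  IMI  (L2)  txn=BusRdX+Flush  M[L2]=77
step 28: P0: store L2 := 26  ⟶  MII  (L2)  txn=BusRdX+Flush  M[L2]=11

state = E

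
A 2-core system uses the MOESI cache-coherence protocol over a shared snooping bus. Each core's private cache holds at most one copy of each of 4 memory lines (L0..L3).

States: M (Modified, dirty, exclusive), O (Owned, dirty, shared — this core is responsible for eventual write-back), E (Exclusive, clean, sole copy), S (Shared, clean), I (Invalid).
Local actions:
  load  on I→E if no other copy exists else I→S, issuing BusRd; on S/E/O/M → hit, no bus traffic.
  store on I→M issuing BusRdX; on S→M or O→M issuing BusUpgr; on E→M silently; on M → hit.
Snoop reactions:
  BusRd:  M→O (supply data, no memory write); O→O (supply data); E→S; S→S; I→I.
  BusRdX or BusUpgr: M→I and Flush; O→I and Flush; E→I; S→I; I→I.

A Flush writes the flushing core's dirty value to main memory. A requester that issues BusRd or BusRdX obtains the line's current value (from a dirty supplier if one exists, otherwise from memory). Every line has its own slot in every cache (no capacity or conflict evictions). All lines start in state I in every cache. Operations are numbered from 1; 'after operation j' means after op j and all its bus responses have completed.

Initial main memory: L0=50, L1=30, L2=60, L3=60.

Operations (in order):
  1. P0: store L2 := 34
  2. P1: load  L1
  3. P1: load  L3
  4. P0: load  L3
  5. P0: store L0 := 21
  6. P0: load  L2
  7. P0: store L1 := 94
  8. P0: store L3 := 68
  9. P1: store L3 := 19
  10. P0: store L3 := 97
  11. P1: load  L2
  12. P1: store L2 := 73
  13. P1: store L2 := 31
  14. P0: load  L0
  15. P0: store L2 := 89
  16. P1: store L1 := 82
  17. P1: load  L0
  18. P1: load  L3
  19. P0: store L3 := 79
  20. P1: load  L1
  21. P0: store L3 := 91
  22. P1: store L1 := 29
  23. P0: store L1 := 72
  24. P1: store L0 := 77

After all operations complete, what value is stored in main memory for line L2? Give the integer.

  op1 P0: store L2 := 34 → M/I on L2; bus BusRdX; mem=60
  op2 P1: load  L1 → I/E on L1; bus BusRd; mem=30
  op3 P1: load  L3 → I/E on L3; bus BusRd; mem=60
  op4 P0: load  L3 → S/S on L3; bus BusRd; mem=60
  op5 P0: store L0 := 21 → M/I on L0; bus BusRdX; mem=50
  op6 P0: load  L2 → M/I on L2; bus (none); mem=60
  op7 P0: store L1 := 94 → M/I on L1; bus BusRdX; mem=30
  op8 P0: store L3 := 68 → M/I on L3; bus BusUpgr; mem=60
  op9 P1: store L3 := 19 → I/M on L3; bus BusRdX Flush; mem=68
  op10 P0: store L3 := 97 → M/I on L3; bus BusRdX Flush; mem=19
  op11 P1: load  L2 → O/S on L2; bus BusRd; mem=60
  op12 P1: store L2 := 73 → I/M on L2; bus BusUpgr Flush; mem=34
  op13 P1: store L2 := 31 → I/M on L2; bus (none); mem=34
  op14 P0: load  L0 → M/I on L0; bus (none); mem=50
  op15 P0: store L2 := 89 → M/I on L2; bus BusRdX Flush; mem=31
  op16 P1: store L1 := 82 → I/M on L1; bus BusRdX Flush; mem=94
  op17 P1: load  L0 → O/S on L0; bus BusRd; mem=50
  op18 P1: load  L3 → O/S on L3; bus BusRd; mem=19
  op19 P0: store L3 := 79 → M/I on L3; bus BusUpgr; mem=19
  op20 P1: load  L1 → I/M on L1; bus (none); mem=94
  op21 P0: store L3 := 91 → M/I on L3; bus (none); mem=19
  op22 P1: store L1 := 29 → I/M on L1; bus (none); mem=94
  op23 P0: store L1 := 72 → M/I on L1; bus BusRdX Flush; mem=29
  op24 P1: store L0 := 77 → I/M on L0; bus BusUpgr Flush; mem=21

memory[L2] = 31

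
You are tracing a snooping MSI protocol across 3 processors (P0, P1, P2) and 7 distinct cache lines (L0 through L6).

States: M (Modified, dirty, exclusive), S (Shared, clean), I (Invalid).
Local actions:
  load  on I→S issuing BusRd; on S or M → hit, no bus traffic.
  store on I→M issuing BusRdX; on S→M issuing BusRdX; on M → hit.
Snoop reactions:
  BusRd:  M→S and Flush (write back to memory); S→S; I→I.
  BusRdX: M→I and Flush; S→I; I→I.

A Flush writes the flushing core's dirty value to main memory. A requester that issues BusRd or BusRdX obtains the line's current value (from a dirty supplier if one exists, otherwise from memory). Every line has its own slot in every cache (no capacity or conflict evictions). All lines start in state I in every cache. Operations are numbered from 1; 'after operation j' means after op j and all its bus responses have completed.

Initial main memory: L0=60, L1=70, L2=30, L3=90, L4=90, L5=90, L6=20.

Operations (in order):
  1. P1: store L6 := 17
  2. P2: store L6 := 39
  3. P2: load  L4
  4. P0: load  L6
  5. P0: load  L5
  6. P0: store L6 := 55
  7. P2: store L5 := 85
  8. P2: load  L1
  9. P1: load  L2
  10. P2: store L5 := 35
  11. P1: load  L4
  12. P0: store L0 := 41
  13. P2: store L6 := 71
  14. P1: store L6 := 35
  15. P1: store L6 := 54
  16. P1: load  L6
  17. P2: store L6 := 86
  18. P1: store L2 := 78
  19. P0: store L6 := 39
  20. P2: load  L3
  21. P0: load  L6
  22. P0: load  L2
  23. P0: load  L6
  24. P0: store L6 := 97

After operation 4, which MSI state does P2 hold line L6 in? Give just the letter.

step 1: P1: store L6 := 17  ⟶  IMI  (L6)  txn=BusRdX  M[L6]=20
step 2: P2: store L6 := 39  ⟶  IIM  (L6)  txn=BusRdX+Flush  M[L6]=17
step 3: P2: load  L4  ⟶  IIS  (L4)  txn=BusRd  M[L4]=90
step 4: P0: load  L6  ⟶  SIS  (L6)  txn=BusRd+Flush  M[L6]=39
step 5: P0: load  L5  ⟶  SII  (L5)  txn=BusRd  M[L5]=90
step 6: P0: store L6 := 55  ⟶  MII  (L6)  txn=BusRdX  M[L6]=39
step 7: P2: store L5 := 85  ⟶  IIM  (L5)  txn=BusRdX  M[L5]=90
step 8: P2: load  L1  ⟶  IIS  (L1)  txn=BusRd  M[L1]=70
step 9: P1: load  L2  ⟶  ISI  (L2)  txn=BusRd  M[L2]=30
step 10: P2: store L5 := 35  ⟶  IIM  (L5)  txn=∅  M[L5]=90
step 11: P1: load  L4  ⟶  ISS  (L4)  txn=BusRd  M[L4]=90
step 12: P0: store L0 := 41  ⟶  MII  (L0)  txn=BusRdX  M[L0]=60
step 13: P2: store L6 := 71  ⟶  IIM  (L6)  txn=BusRdX+Flush  M[L6]=55
step 14: P1: store L6 := 35  ⟶  IMI  (L6)  txn=BusRdX+Flush  M[L6]=71
step 15: P1: store L6 := 54  ⟶  IMI  (L6)  txn=∅  M[L6]=71
step 16: P1: load  L6  ⟶  IMI  (L6)  txn=∅  M[L6]=71
step 17: P2: store L6 := 86  ⟶  IIM  (L6)  txn=BusRdX+Flush  M[L6]=54
step 18: P1: store L2 := 78  ⟶  IMI  (L2)  txn=BusRdX  M[L2]=30
step 19: P0: store L6 := 39  ⟶  MII  (L6)  txn=BusRdX+Flush  M[L6]=86
step 20: P2: load  L3  ⟶  IIS  (L3)  txn=BusRd  M[L3]=90
step 21: P0: load  L6  ⟶  MII  (L6)  txn=∅  M[L6]=86
step 22: P0: load  L2  ⟶  SSI  (L2)  txn=BusRd+Flush  M[L2]=78
step 23: P0: load  L6  ⟶  MII  (L6)  txn=∅  M[L6]=86
step 24: P0: store L6 := 97  ⟶  MII  (L6)  txn=∅  M[L6]=86

state = S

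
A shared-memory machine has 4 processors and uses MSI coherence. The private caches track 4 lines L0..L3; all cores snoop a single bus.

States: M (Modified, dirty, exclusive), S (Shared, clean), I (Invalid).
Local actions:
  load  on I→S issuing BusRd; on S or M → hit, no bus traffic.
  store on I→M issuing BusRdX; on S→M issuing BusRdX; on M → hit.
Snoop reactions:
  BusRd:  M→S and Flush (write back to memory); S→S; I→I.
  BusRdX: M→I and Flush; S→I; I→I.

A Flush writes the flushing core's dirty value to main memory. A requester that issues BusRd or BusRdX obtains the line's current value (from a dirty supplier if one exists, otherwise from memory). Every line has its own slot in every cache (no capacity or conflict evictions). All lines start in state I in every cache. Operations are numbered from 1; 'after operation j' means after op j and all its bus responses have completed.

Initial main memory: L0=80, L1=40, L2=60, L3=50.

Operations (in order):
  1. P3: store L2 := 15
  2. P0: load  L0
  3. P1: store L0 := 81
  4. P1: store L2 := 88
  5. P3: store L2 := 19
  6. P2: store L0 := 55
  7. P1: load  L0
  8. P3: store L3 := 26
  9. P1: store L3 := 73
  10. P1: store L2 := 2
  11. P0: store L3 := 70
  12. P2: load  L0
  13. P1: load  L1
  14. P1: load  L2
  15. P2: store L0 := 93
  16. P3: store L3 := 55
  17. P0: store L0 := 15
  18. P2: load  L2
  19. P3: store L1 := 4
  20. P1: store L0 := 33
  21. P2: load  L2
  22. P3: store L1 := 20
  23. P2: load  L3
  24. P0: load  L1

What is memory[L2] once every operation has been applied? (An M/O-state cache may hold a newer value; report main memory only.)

1. P3: store L2 := 15  bus=[BusRdX]  L2: P0=I P1=I P2=I P3=M  mem[L2]=60
2. P0: load  L0  bus=[BusRd]  L0: P0=S P1=I P2=I P3=I  mem[L0]=80
3. P1: store L0 := 81  bus=[BusRdX]  L0: P0=I P1=M P2=I P3=I  mem[L0]=80
4. P1: store L2 := 88  bus=[BusRdX,Flush]  L2: P0=I P1=M P2=I P3=I  mem[L2]=15
5. P3: store L2 := 19  bus=[BusRdX,Flush]  L2: P0=I P1=I P2=I P3=M  mem[L2]=88
6. P2: store L0 := 55  bus=[BusRdX,Flush]  L0: P0=I P1=I P2=M P3=I  mem[L0]=81
7. P1: load  L0  bus=[BusRd,Flush]  L0: P0=I P1=S P2=S P3=I  mem[L0]=55
8. P3: store L3 := 26  bus=[BusRdX]  L3: P0=I P1=I P2=I P3=M  mem[L3]=50
9. P1: store L3 := 73  bus=[BusRdX,Flush]  L3: P0=I P1=M P2=I P3=I  mem[L3]=26
10. P1: store L2 := 2  bus=[BusRdX,Flush]  L2: P0=I P1=M P2=I P3=I  mem[L2]=19
11. P0: store L3 := 70  bus=[BusRdX,Flush]  L3: P0=M P1=I P2=I P3=I  mem[L3]=73
12. P2: load  L0  bus=[-]  L0: P0=I P1=S P2=S P3=I  mem[L0]=55
13. P1: load  L1  bus=[BusRd]  L1: P0=I P1=S P2=I P3=I  mem[L1]=40
14. P1: load  L2  bus=[-]  L2: P0=I P1=M P2=I P3=I  mem[L2]=19
15. P2: store L0 := 93  bus=[BusRdX]  L0: P0=I P1=I P2=M P3=I  mem[L0]=55
16. P3: store L3 := 55  bus=[BusRdX,Flush]  L3: P0=I P1=I P2=I P3=M  mem[L3]=70
17. P0: store L0 := 15  bus=[BusRdX,Flush]  L0: P0=M P1=I P2=I P3=I  mem[L0]=93
18. P2: load  L2  bus=[BusRd,Flush]  L2: P0=I P1=S P2=S P3=I  mem[L2]=2
19. P3: store L1 := 4  bus=[BusRdX]  L1: P0=I P1=I P2=I P3=M  mem[L1]=40
20. P1: store L0 := 33  bus=[BusRdX,Flush]  L0: P0=I P1=M P2=I P3=I  mem[L0]=15
21. P2: load  L2  bus=[-]  L2: P0=I P1=S P2=S P3=I  mem[L2]=2
22. P3: store L1 := 20  bus=[-]  L1: P0=I P1=I P2=I P3=M  mem[L1]=40
23. P2: load  L3  bus=[BusRd,Flush]  L3: P0=I P1=I P2=S P3=S  mem[L3]=55
24. P0: load  L1  bus=[BusRd,Flush]  L1: P0=S P1=I P2=I P3=S  mem[L1]=20

memory[L2] = 2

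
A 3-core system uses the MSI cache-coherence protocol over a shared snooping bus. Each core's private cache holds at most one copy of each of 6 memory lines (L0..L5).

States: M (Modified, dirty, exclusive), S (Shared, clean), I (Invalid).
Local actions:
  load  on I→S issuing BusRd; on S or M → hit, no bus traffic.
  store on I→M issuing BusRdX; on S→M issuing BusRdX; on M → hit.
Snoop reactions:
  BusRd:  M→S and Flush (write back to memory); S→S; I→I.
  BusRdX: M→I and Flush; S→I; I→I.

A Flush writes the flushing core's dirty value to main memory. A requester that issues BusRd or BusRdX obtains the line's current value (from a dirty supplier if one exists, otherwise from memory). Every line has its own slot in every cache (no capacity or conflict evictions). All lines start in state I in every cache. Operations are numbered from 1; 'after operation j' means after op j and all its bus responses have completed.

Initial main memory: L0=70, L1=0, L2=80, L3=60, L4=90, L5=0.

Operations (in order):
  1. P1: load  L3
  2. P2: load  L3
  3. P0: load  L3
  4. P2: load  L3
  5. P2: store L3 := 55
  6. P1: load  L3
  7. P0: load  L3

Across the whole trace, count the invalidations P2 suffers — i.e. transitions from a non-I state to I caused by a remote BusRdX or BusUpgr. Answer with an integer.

step 1: P1: load  L3  ⟶  ISI  (L3)  txn=BusRd  M[L3]=60
step 2: P2: load  L3  ⟶  ISS  (L3)  txn=BusRd  M[L3]=60
step 3: P0: load  L3  ⟶  SSS  (L3)  txn=BusRd  M[L3]=60
step 4: P2: load  L3  ⟶  SSS  (L3)  txn=∅  M[L3]=60
step 5: P2: store L3 := 55  ⟶  IIM  (L3)  txn=BusRdX  M[L3]=60
step 6: P1: load  L3  ⟶  ISS  (L3)  txn=BusRd+Flush  M[L3]=55
step 7: P0: load  L3  ⟶  SSS  (L3)  txn=BusRd  M[L3]=55

invalidations = 0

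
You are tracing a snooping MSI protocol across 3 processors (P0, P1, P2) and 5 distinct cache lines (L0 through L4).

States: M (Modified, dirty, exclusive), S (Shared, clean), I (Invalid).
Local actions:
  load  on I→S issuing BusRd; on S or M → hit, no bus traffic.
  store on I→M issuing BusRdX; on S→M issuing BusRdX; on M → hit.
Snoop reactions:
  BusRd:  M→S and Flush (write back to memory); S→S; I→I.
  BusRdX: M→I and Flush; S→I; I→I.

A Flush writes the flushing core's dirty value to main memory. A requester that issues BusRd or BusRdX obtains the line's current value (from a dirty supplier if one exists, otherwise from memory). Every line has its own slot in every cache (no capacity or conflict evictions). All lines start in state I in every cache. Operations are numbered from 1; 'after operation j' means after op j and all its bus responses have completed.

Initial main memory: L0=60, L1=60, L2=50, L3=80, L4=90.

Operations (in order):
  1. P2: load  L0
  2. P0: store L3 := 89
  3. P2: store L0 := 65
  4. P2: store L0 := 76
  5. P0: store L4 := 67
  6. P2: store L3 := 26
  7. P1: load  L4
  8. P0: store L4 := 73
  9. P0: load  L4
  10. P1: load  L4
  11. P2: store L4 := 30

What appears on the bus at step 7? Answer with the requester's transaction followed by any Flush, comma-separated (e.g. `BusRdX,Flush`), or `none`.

  op1 P2: load  L0 → I/I/S on L0; bus BusRd; mem=60
  op2 P0: store L3 := 89 → M/I/I on L3; bus BusRdX; mem=80
  op3 P2: store L0 := 65 → I/I/M on L0; bus BusRdX; mem=60
  op4 P2: store L0 := 76 → I/I/M on L0; bus (none); mem=60
  op5 P0: store L4 := 67 → M/I/I on L4; bus BusRdX; mem=90
  op6 P2: store L3 := 26 → I/I/M on L3; bus BusRdX Flush; mem=89
  op7 P1: load  L4 → S/S/I on L4; bus BusRd Flush; mem=67
  op8 P0: store L4 := 73 → M/I/I on L4; bus BusRdX; mem=67
  op9 P0: load  L4 → M/I/I on L4; bus (none); mem=67
  op10 P1: load  L4 → S/S/I on L4; bus BusRd Flush; mem=73
  op11 P2: store L4 := 30 → I/I/M on L4; bus BusRdX; mem=73

bus = BusRd,Flush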